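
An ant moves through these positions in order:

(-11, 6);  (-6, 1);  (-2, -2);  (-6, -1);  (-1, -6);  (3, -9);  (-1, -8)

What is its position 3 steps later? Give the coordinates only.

Step-to-step displacements: (+5, -5), (+4, -3), (-4, +1), (+5, -5), (+4, -3), (-4, +1) — a repeating cycle of length 3.
step 7: apply (+5, -5) → (4, -13)
step 8: apply (+4, -3) → (8, -16)
step 9: apply (-4, +1) → (4, -15)

(4, -15)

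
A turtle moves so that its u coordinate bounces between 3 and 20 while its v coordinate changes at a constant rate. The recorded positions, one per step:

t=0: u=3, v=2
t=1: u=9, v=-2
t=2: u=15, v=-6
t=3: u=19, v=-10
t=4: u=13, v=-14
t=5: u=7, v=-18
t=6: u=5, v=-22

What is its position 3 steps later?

The u coordinate reflects between 3 and 20, moving 6 per step.
  step 7: 5 → 11
  step 8: 11 → 17
  step 9: 17 → 17
The v coordinate changes by -4 each step: at step 9 it is -34.

u=17, v=-34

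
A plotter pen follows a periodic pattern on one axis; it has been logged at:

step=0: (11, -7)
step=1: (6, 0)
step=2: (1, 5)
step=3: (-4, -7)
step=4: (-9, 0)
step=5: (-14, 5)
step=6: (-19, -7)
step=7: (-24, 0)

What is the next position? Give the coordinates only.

The first coordinate changes by -5 each step, so at step 8 it is 11 + 8·(-5) = -29.
The second coordinate repeats the cycle [-7, 0, 5] with period 3; step 8 mod 3 = 2, giving 5.

(-29, 5)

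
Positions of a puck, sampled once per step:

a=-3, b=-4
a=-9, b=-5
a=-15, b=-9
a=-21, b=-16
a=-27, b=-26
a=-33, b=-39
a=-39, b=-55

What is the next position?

First differences are (-6, -1), (-6, -4), (-6, -7), (-6, -10), (-6, -13), (-6, -16); their common second difference is (+0, -3) (constant acceleration).
step 7: a=-39, b=-55 + (-6, -19) → a=-45, b=-74

a=-45, b=-74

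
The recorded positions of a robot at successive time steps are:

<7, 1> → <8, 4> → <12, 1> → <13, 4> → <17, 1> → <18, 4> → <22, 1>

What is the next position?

<23, 4>

Step-to-step displacements: <+1, +3>, <+4, -3>, <+1, +3>, <+4, -3>, <+1, +3>, <+4, -3> — a repeating cycle of length 2.
step 7: apply <+1, +3> → <23, 4>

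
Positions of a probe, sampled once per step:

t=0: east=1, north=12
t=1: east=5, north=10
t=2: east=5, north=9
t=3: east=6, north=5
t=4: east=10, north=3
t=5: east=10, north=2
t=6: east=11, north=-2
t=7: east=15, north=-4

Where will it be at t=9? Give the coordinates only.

The moves between consecutive positions are (+4, -2), (+0, -1), (+1, -4), (+4, -2), (+0, -1), (+1, -4), (+4, -2); they repeat the 3-cycle [(+4, -2), (+0, -1), (+1, -4)].
step 8: apply (+0, -1) → east=15, north=-5
step 9: apply (+1, -4) → east=16, north=-9

east=16, north=-9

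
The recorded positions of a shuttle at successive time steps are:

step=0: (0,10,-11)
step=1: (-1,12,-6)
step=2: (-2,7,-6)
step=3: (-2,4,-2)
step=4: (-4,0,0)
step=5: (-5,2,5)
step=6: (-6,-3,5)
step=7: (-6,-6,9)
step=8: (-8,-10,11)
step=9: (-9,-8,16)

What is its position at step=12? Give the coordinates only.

The moves between consecutive positions are (-1,+2,+5), (-1,-5,+0), (+0,-3,+4), (-2,-4,+2), (-1,+2,+5), (-1,-5,+0), (+0,-3,+4), (-2,-4,+2), (-1,+2,+5); they repeat the 4-cycle [(-1,+2,+5), (-1,-5,+0), (+0,-3,+4), (-2,-4,+2)].
step 10: apply (-1,-5,+0) → (-10,-13,16)
step 11: apply (+0,-3,+4) → (-10,-16,20)
step 12: apply (-2,-4,+2) → (-12,-20,22)

(-12,-20,22)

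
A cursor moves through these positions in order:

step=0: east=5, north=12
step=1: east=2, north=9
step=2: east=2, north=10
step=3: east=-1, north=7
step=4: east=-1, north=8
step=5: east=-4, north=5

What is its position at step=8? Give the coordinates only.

The moves between consecutive positions are (-3, -3), (+0, +1), (-3, -3), (+0, +1), (-3, -3); they repeat the 2-cycle [(-3, -3), (+0, +1)].
step 6: apply (+0, +1) → east=-4, north=6
step 7: apply (-3, -3) → east=-7, north=3
step 8: apply (+0, +1) → east=-7, north=4

east=-7, north=4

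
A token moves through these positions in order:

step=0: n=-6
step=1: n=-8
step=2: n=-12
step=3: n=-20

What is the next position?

n=-36

Consecutive displacements -2, -4, -8 scale by a factor of 2 each step.
step 4: -20 − 16 → n=-36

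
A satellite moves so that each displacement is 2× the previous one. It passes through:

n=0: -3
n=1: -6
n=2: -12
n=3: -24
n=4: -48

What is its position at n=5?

-96

Step-to-step displacements: -3, -6, -12, -24; each is 2× the previous.
step 5: -48 − 48 → -96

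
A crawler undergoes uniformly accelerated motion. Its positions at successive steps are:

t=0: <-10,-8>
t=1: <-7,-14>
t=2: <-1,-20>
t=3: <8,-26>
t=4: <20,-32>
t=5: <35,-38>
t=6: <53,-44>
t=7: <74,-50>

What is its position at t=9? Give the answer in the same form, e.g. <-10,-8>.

Successive displacements: <+3,-6>, <+6,-6>, <+9,-6>, <+12,-6>, <+15,-6>, <+18,-6>, <+21,-6> — each changes by <+3,+0>.
step 8: <74,-50> + <+24,-6> → <98,-56>
step 9: <98,-56> + <+27,-6> → <125,-62>

<125,-62>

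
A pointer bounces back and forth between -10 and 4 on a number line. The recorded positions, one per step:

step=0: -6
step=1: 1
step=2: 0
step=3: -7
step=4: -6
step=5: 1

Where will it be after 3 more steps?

The value reflects between -10 and 4, moving 7 per step.
  step 6: 1 → 0
  step 7: 0 → -7
  step 8: -7 → -6

-6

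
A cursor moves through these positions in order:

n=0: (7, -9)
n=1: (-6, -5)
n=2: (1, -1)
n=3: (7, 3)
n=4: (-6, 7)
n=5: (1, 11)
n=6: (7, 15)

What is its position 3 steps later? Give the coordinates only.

First: cycles through 7, -6, 1 every 3 steps. Step 9 lands at position 0 of the cycle → 7.
Second: linear, +4 per step → 27 at step 9.

(7, 27)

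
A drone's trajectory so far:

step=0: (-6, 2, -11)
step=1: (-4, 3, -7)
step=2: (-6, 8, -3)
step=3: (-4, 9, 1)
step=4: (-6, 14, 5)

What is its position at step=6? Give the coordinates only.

(-6, 20, 13)

Step-to-step displacements: (+2, +1, +4), (-2, +5, +4), (+2, +1, +4), (-2, +5, +4) — a repeating cycle of length 2.
step 5: apply (+2, +1, +4) → (-4, 15, 9)
step 6: apply (-2, +5, +4) → (-6, 20, 13)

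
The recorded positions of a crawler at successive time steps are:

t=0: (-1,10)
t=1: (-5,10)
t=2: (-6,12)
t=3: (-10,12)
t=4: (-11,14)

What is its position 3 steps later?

The moves between consecutive positions are (-4,+0), (-1,+2), (-4,+0), (-1,+2); they repeat the 2-cycle [(-4,+0), (-1,+2)].
step 5: apply (-4,+0) → (-15,14)
step 6: apply (-1,+2) → (-16,16)
step 7: apply (-4,+0) → (-20,16)

(-20,16)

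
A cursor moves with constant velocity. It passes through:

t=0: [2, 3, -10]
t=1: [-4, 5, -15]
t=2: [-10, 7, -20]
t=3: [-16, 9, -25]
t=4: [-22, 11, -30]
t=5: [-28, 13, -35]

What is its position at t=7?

The position changes by [-6, +2, -5] every step.
step 6: [-28, 13, -35] + [-6, +2, -5] → [-34, 15, -40]
step 7: [-34, 15, -40] + [-6, +2, -5] → [-40, 17, -45]

[-40, 17, -45]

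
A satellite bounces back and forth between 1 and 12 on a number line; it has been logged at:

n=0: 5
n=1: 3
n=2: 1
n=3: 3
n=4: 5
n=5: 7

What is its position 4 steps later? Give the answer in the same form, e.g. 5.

9

The value reflects between 1 and 12, moving 2 per step.
  step 6: 7 → 9
  step 7: 9 → 11
  step 8: 11 → 11
  step 9: 11 → 9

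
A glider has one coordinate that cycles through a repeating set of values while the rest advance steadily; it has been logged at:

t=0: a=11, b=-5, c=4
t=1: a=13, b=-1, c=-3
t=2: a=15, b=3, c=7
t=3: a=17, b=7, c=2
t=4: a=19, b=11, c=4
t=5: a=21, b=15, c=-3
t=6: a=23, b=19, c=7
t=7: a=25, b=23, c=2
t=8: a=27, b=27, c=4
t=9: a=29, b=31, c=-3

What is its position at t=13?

A: linear, +2 per step → 37 at step 13.
B: linear, +4 per step → 47 at step 13.
C: cycles through 4, -3, 7, 2 every 4 steps. Step 13 lands at position 1 of the cycle → -3.

a=37, b=47, c=-3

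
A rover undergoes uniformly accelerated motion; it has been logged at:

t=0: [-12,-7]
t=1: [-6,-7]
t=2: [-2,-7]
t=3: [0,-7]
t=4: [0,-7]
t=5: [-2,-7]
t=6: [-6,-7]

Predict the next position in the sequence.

[-12,-7]

First differences are [+6,+0], [+4,+0], [+2,+0], [+0,+0], [-2,+0], [-4,+0]; their common second difference is [-2,+0] (constant acceleration).
step 7: [-6,-7] + [-6,+0] → [-12,-7]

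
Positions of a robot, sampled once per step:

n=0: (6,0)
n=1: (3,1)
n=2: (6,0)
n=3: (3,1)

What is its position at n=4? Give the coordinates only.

(6,0)

The jumps are (-3,+1), (+3,-1), (-3,+1) — a geometric progression with ratio -1.
step 4: (3,1) + (+3,-1) → (6,0)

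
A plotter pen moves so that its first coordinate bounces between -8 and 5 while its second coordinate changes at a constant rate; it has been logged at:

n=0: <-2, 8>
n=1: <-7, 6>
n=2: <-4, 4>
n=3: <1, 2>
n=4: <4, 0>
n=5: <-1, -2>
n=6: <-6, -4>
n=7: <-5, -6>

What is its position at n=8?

<0, -8>

The first coordinate reflects between -8 and 5, moving 5 per step.
  step 8: -5 → 0
The second coordinate changes by -2 each step: at step 8 it is -8.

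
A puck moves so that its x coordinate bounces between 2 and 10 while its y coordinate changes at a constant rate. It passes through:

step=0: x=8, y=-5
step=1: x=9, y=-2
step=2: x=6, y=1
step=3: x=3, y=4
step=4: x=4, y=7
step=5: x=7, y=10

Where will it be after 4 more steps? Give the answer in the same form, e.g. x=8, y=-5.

The x coordinate reflects between 2 and 10, moving 3 per step.
  step 6: 7 → 10
  step 7: 10 → 7
  step 8: 7 → 4
  step 9: 4 → 3
The y coordinate changes by +3 each step: at step 9 it is 22.

x=3, y=22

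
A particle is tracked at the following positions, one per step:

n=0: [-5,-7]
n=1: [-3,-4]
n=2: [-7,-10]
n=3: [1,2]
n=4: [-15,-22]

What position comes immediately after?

The jumps are [+2,+3], [-4,-6], [+8,+12], [-16,-24] — a geometric progression with ratio -2.
step 5: [-15,-22] + [+32,+48] → [17,26]

[17,26]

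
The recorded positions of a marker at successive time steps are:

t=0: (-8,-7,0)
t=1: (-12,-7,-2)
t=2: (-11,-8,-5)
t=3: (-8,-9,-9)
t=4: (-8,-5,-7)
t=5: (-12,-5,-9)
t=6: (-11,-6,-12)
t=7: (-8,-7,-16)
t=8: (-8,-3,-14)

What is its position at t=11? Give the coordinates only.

Differencing gives (-4,+0,-2), (+1,-1,-3), (+3,-1,-4), (+0,+4,+2), (-4,+0,-2), (+1,-1,-3), (+3,-1,-4), (+0,+4,+2). This is the pattern (-4,+0,-2), (+1,-1,-3), (+3,-1,-4), (+0,+4,+2) repeated.
step 9: apply (-4,+0,-2) → (-12,-3,-16)
step 10: apply (+1,-1,-3) → (-11,-4,-19)
step 11: apply (+3,-1,-4) → (-8,-5,-23)

(-8,-5,-23)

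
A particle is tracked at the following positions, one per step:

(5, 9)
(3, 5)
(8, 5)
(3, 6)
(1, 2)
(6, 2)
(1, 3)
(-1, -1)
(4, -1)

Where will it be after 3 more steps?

The moves between consecutive positions are (-2, -4), (+5, +0), (-5, +1), (-2, -4), (+5, +0), (-5, +1), (-2, -4), (+5, +0); they repeat the 3-cycle [(-2, -4), (+5, +0), (-5, +1)].
step 9: apply (-5, +1) → (-1, 0)
step 10: apply (-2, -4) → (-3, -4)
step 11: apply (+5, +0) → (2, -4)

(2, -4)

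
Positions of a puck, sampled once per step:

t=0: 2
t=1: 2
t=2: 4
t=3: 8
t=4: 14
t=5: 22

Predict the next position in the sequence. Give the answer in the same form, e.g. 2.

Taking differences between consecutive positions: +0, +2, +4, +6, +8. These grow by +2 each step.
step 6: 22 + 10 → 32

32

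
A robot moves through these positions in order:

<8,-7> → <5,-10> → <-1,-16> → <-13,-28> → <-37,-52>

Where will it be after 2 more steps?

<-181,-196>

Consecutive displacements <-3,-3>, <-6,-6>, <-12,-12>, <-24,-24> scale by a factor of 2 each step.
step 5: <-37,-52> + <-48,-48> → <-85,-100>
step 6: <-85,-100> + <-96,-96> → <-181,-196>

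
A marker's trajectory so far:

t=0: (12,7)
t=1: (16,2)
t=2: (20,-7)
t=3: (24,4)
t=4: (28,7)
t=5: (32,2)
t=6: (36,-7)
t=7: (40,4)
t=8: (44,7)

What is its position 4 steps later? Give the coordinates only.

(60,7)

The first coordinate changes by +4 each step, so at step 12 it is 12 + 12·(4) = 60.
The second coordinate repeats the cycle [7, 2, -7, 4] with period 4; step 12 mod 4 = 0, giving 7.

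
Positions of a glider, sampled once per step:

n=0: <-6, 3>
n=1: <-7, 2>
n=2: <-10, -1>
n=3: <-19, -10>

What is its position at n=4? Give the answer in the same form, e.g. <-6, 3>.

<-46, -37>

The jumps are <-1, -1>, <-3, -3>, <-9, -9> — a geometric progression with ratio 3.
step 4: <-19, -10> + <-27, -27> → <-46, -37>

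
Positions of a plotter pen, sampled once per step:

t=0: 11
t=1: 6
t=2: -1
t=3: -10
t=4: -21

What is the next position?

-34

First differences are -5, -7, -9, -11; their common second difference is -2 (constant acceleration).
step 5: -21 − 13 → -34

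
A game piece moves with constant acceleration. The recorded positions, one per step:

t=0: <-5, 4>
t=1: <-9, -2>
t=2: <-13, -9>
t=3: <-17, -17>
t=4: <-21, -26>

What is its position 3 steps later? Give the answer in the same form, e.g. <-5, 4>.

Successive displacements: <-4, -6>, <-4, -7>, <-4, -8>, <-4, -9> — each changes by <+0, -1>.
step 5: <-21, -26> + <-4, -10> → <-25, -36>
step 6: <-25, -36> + <-4, -11> → <-29, -47>
step 7: <-29, -47> + <-4, -12> → <-33, -59>

<-33, -59>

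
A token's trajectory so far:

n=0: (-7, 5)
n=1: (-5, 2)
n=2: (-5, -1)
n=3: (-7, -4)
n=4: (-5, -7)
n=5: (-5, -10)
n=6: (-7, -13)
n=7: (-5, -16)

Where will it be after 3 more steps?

The first coordinate repeats the cycle [-7, -5, -5] with period 3; step 10 mod 3 = 1, giving -5.
The second coordinate changes by -3 each step, so at step 10 it is 5 + 10·(-3) = -25.

(-5, -25)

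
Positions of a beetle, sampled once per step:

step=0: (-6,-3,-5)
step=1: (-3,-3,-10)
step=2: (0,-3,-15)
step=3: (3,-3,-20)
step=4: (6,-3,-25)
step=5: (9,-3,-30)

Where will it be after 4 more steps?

(21,-3,-50)

Constant displacement of (+3,+0,-5) per step.
step 6: (9,-3,-30) + (+3,+0,-5) → (12,-3,-35)
step 7: (12,-3,-35) + (+3,+0,-5) → (15,-3,-40)
step 8: (15,-3,-40) + (+3,+0,-5) → (18,-3,-45)
step 9: (18,-3,-45) + (+3,+0,-5) → (21,-3,-50)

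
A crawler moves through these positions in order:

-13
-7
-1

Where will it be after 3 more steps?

Constant displacement of +6 per step.
step 3: -1 + 6 → 5
step 4: 5 + 6 → 11
step 5: 11 + 6 → 17

17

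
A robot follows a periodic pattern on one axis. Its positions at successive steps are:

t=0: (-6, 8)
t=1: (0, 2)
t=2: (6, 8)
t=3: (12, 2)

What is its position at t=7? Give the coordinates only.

(36, 2)

The first coordinate changes by +6 each step, so at step 7 it is -6 + 7·(6) = 36.
The second coordinate repeats the cycle [8, 2] with period 2; step 7 mod 2 = 1, giving 2.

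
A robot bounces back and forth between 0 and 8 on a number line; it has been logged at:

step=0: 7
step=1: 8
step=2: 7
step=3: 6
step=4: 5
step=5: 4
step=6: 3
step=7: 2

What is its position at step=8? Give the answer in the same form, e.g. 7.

1

The value travels 1 per step and bounces off the walls at 0 and 8.
  step 8: 2 → 1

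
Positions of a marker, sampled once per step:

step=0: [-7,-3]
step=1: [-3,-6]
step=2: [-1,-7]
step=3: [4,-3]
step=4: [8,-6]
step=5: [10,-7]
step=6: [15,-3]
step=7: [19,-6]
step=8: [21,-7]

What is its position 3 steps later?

Step-to-step displacements: [+4,-3], [+2,-1], [+5,+4], [+4,-3], [+2,-1], [+5,+4], [+4,-3], [+2,-1] — a repeating cycle of length 3.
step 9: apply [+5,+4] → [26,-3]
step 10: apply [+4,-3] → [30,-6]
step 11: apply [+2,-1] → [32,-7]

[32,-7]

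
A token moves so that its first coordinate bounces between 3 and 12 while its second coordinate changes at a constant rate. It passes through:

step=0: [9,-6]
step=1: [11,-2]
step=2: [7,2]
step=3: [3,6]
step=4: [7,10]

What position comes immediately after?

[11,14]

The first coordinate reflects between 3 and 12, moving 4 per step.
  step 5: 7 → 11
The second coordinate changes by +4 each step: at step 5 it is 14.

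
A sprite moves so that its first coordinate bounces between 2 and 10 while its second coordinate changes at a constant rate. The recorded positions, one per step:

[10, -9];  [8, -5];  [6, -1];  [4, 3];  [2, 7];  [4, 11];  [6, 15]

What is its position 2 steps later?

The first coordinate travels 2 per step and bounces off the walls at 2 and 10.
  step 7: 6 → 8
  step 8: 8 → 10
The second coordinate changes by +4 each step: at step 8 it is 23.

[10, 23]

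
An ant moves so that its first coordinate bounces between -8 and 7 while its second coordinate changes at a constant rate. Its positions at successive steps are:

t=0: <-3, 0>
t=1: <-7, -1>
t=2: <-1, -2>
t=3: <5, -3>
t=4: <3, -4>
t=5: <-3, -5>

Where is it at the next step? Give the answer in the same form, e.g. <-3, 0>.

The first coordinate travels 6 per step and bounces off the walls at -8 and 7.
  step 6: -3 → -7
The second coordinate changes by -1 each step: at step 6 it is -6.

<-7, -6>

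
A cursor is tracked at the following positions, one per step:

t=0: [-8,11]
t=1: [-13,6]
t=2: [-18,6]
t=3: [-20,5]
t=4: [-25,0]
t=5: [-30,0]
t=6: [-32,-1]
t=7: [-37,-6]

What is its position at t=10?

[-49,-12]

The moves between consecutive positions are [-5,-5], [-5,+0], [-2,-1], [-5,-5], [-5,+0], [-2,-1], [-5,-5]; they repeat the 3-cycle [[-5,-5], [-5,+0], [-2,-1]].
step 8: apply [-5,+0] → [-42,-6]
step 9: apply [-2,-1] → [-44,-7]
step 10: apply [-5,-5] → [-49,-12]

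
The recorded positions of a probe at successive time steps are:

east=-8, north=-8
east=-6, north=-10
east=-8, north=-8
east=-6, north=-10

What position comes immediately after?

The jumps are (+2, -2), (-2, +2), (+2, -2) — a geometric progression with ratio -1.
step 4: east=-6, north=-10 + (-2, +2) → east=-8, north=-8

east=-8, north=-8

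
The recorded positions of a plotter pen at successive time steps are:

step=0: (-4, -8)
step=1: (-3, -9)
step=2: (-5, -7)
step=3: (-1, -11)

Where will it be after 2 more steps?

Step-to-step displacements: (+1, -1), (-2, +2), (+4, -4); each is -2× the previous.
step 4: (-1, -11) + (-8, +8) → (-9, -3)
step 5: (-9, -3) + (+16, -16) → (7, -19)

(7, -19)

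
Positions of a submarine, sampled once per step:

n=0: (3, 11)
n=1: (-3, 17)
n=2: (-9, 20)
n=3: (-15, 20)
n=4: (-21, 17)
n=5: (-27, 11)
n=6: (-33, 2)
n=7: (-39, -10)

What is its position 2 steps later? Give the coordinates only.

Successive displacements: (-6, +6), (-6, +3), (-6, +0), (-6, -3), (-6, -6), (-6, -9), (-6, -12) — each changes by (+0, -3).
step 8: (-39, -10) + (-6, -15) → (-45, -25)
step 9: (-45, -25) + (-6, -18) → (-51, -43)

(-51, -43)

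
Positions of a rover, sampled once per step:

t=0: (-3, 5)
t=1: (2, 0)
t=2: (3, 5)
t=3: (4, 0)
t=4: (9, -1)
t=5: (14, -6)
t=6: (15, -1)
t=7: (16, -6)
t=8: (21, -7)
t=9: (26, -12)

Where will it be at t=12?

The moves between consecutive positions are (+5, -5), (+1, +5), (+1, -5), (+5, -1), (+5, -5), (+1, +5), (+1, -5), (+5, -1), (+5, -5); they repeat the 4-cycle [(+5, -5), (+1, +5), (+1, -5), (+5, -1)].
step 10: apply (+1, +5) → (27, -7)
step 11: apply (+1, -5) → (28, -12)
step 12: apply (+5, -1) → (33, -13)

(33, -13)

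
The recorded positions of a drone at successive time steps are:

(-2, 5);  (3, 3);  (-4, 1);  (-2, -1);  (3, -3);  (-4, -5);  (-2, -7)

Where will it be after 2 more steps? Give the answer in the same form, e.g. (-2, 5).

(-4, -11)

First: cycles through -2, 3, -4 every 3 steps. Step 8 lands at position 2 of the cycle → -4.
Second: linear, -2 per step → -11 at step 8.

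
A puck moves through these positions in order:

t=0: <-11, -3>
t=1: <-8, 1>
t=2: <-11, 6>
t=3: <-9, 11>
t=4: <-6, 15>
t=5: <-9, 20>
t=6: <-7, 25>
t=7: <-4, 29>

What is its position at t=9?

<-5, 39>

Differencing gives <+3, +4>, <-3, +5>, <+2, +5>, <+3, +4>, <-3, +5>, <+2, +5>, <+3, +4>. This is the pattern <+3, +4>, <-3, +5>, <+2, +5> repeated.
step 8: apply <-3, +5> → <-7, 34>
step 9: apply <+2, +5> → <-5, 39>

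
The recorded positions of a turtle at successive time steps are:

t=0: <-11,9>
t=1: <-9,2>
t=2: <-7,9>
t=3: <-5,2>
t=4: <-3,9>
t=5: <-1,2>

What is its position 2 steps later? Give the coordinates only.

<3,2>

The first coordinate changes by +2 each step, so at step 7 it is -11 + 7·(2) = 3.
The second coordinate repeats the cycle [9, 2] with period 2; step 7 mod 2 = 1, giving 2.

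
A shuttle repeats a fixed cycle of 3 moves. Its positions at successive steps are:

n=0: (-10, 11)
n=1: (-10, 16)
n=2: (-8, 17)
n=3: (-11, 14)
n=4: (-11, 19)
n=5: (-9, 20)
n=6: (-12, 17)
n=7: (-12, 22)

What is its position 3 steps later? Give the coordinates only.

(-13, 25)

The moves between consecutive positions are (+0, +5), (+2, +1), (-3, -3), (+0, +5), (+2, +1), (-3, -3), (+0, +5); they repeat the 3-cycle [(+0, +5), (+2, +1), (-3, -3)].
step 8: apply (+2, +1) → (-10, 23)
step 9: apply (-3, -3) → (-13, 20)
step 10: apply (+0, +5) → (-13, 25)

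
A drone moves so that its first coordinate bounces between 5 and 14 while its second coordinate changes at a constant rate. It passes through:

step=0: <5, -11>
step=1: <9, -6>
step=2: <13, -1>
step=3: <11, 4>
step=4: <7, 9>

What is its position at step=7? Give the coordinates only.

<13, 24>

The first coordinate reflects between 5 and 14, moving 4 per step.
  step 5: 7 → 7
  step 6: 7 → 11
  step 7: 11 → 13
The second coordinate changes by +5 each step: at step 7 it is 24.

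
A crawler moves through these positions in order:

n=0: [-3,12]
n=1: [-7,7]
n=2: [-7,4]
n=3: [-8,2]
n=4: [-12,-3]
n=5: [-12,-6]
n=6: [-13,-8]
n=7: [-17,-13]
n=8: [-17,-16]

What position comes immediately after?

The moves between consecutive positions are [-4,-5], [+0,-3], [-1,-2], [-4,-5], [+0,-3], [-1,-2], [-4,-5], [+0,-3]; they repeat the 3-cycle [[-4,-5], [+0,-3], [-1,-2]].
step 9: apply [-1,-2] → [-18,-18]

[-18,-18]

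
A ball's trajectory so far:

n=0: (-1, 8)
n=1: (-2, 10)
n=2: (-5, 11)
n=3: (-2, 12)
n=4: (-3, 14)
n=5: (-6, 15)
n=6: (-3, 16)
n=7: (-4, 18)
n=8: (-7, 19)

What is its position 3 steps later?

Differencing gives (-1, +2), (-3, +1), (+3, +1), (-1, +2), (-3, +1), (+3, +1), (-1, +2), (-3, +1). This is the pattern (-1, +2), (-3, +1), (+3, +1) repeated.
step 9: apply (+3, +1) → (-4, 20)
step 10: apply (-1, +2) → (-5, 22)
step 11: apply (-3, +1) → (-8, 23)

(-8, 23)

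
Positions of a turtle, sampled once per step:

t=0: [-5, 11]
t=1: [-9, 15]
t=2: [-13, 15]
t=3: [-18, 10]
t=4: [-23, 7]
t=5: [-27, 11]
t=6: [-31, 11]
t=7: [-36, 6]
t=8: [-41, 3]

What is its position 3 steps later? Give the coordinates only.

[-54, 2]

Differencing gives [-4, +4], [-4, +0], [-5, -5], [-5, -3], [-4, +4], [-4, +0], [-5, -5], [-5, -3]. This is the pattern [-4, +4], [-4, +0], [-5, -5], [-5, -3] repeated.
step 9: apply [-4, +4] → [-45, 7]
step 10: apply [-4, +0] → [-49, 7]
step 11: apply [-5, -5] → [-54, 2]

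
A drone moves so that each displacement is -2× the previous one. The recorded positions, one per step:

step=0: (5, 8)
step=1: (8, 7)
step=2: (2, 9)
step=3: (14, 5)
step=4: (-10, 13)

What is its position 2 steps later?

Step-to-step displacements: (+3, -1), (-6, +2), (+12, -4), (-24, +8); each is -2× the previous.
step 5: (-10, 13) + (+48, -16) → (38, -3)
step 6: (38, -3) + (-96, +32) → (-58, 29)

(-58, 29)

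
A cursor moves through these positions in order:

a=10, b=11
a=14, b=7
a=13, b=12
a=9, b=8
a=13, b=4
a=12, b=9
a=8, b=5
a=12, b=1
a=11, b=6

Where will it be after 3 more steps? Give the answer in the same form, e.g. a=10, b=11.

a=10, b=3

Differencing gives (+4, -4), (-1, +5), (-4, -4), (+4, -4), (-1, +5), (-4, -4), (+4, -4), (-1, +5). This is the pattern (+4, -4), (-1, +5), (-4, -4) repeated.
step 9: apply (-4, -4) → a=7, b=2
step 10: apply (+4, -4) → a=11, b=-2
step 11: apply (-1, +5) → a=10, b=3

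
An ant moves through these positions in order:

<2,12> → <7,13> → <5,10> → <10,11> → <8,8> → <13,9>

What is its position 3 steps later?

Differencing gives <+5,+1>, <-2,-3>, <+5,+1>, <-2,-3>, <+5,+1>. This is the pattern <+5,+1>, <-2,-3> repeated.
step 6: apply <-2,-3> → <11,6>
step 7: apply <+5,+1> → <16,7>
step 8: apply <-2,-3> → <14,4>

<14,4>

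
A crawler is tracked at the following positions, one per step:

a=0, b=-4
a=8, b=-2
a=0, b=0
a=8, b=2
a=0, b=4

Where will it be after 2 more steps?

The a coordinate repeats the cycle [0, 8] with period 2; step 6 mod 2 = 0, giving 0.
The b coordinate changes by +2 each step, so at step 6 it is -4 + 6·(2) = 8.

a=0, b=8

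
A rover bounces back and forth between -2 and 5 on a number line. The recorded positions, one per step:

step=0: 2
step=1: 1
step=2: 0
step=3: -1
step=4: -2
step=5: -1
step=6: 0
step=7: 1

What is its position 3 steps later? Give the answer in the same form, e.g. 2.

The value travels 1 per step and bounces off the walls at -2 and 5.
  step 8: 1 → 2
  step 9: 2 → 3
  step 10: 3 → 4

4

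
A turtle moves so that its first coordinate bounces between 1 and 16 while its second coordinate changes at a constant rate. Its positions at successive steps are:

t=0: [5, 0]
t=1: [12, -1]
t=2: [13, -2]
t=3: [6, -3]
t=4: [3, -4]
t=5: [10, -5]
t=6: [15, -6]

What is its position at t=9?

[8, -9]

The first coordinate reflects between 1 and 16, moving 7 per step.
  step 7: 15 → 8
  step 8: 8 → 1
  step 9: 1 → 8
The second coordinate changes by -1 each step: at step 9 it is -9.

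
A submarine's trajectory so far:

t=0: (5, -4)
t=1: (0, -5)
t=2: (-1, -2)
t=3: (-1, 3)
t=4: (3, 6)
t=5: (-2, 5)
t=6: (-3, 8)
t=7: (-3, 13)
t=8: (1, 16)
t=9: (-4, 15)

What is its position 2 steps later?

Differencing gives (-5, -1), (-1, +3), (+0, +5), (+4, +3), (-5, -1), (-1, +3), (+0, +5), (+4, +3), (-5, -1). This is the pattern (-5, -1), (-1, +3), (+0, +5), (+4, +3) repeated.
step 10: apply (-1, +3) → (-5, 18)
step 11: apply (+0, +5) → (-5, 23)

(-5, 23)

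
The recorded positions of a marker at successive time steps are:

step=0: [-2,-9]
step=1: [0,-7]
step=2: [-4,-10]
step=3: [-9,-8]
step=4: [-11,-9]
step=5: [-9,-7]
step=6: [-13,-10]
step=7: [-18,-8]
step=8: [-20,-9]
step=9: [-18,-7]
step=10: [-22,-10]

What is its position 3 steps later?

[-27,-7]

Step-to-step displacements: [+2,+2], [-4,-3], [-5,+2], [-2,-1], [+2,+2], [-4,-3], [-5,+2], [-2,-1], [+2,+2], [-4,-3] — a repeating cycle of length 4.
step 11: apply [-5,+2] → [-27,-8]
step 12: apply [-2,-1] → [-29,-9]
step 13: apply [+2,+2] → [-27,-7]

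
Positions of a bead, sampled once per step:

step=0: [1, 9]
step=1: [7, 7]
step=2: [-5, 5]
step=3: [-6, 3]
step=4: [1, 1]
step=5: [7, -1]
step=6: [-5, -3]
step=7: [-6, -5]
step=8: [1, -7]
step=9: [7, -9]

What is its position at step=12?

[1, -15]

The first coordinate repeats the cycle [1, 7, -5, -6] with period 4; step 12 mod 4 = 0, giving 1.
The second coordinate changes by -2 each step, so at step 12 it is 9 + 12·(-2) = -15.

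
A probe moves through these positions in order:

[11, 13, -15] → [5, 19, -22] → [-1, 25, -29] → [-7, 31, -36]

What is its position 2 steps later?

[-19, 43, -50]

Constant displacement of [-6, +6, -7] per step.
step 4: [-7, 31, -36] + [-6, +6, -7] → [-13, 37, -43]
step 5: [-13, 37, -43] + [-6, +6, -7] → [-19, 43, -50]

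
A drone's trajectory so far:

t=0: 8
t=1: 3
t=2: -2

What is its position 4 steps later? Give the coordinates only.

-22

The position changes by -5 every step.
step 3: -2 − 5 → -7
step 4: -7 − 5 → -12
step 5: -12 − 5 → -17
step 6: -17 − 5 → -22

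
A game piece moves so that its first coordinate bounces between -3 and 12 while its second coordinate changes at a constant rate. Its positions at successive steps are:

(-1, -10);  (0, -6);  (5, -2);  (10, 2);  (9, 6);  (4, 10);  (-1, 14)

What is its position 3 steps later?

(10, 26)

The first coordinate travels 5 per step and bounces off the walls at -3 and 12.
  step 7: -1 → 0
  step 8: 0 → 5
  step 9: 5 → 10
The second coordinate changes by +4 each step: at step 9 it is 26.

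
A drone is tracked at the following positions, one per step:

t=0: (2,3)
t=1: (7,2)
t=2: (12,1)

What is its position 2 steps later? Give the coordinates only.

Constant displacement of (+5,-1) per step.
step 3: (12,1) + (+5,-1) → (17,0)
step 4: (17,0) + (+5,-1) → (22,-1)

(22,-1)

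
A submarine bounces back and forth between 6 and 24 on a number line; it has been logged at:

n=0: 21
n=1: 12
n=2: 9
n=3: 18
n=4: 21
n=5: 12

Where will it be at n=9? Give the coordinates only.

The value travels 9 per step and bounces off the walls at 6 and 24.
  step 6: 12 → 9
  step 7: 9 → 18
  step 8: 18 → 21
  step 9: 21 → 12

12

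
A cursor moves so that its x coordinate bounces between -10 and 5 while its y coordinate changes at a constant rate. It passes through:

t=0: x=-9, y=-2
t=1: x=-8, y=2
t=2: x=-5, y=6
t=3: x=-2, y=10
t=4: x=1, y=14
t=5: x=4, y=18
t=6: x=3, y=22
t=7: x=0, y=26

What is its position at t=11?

The x coordinate travels 3 per step and bounces off the walls at -10 and 5.
  step 8: 0 → -3
  step 9: -3 → -6
  step 10: -6 → -9
  step 11: -9 → -8
The y coordinate changes by +4 each step: at step 11 it is 42.

x=-8, y=42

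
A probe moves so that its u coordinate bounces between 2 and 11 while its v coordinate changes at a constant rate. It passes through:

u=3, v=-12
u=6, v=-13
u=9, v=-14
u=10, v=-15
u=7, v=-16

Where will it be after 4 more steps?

The u coordinate travels 3 per step and bounces off the walls at 2 and 11.
  step 5: 7 → 4
  step 6: 4 → 3
  step 7: 3 → 6
  step 8: 6 → 9
The v coordinate changes by -1 each step: at step 8 it is -20.

u=9, v=-20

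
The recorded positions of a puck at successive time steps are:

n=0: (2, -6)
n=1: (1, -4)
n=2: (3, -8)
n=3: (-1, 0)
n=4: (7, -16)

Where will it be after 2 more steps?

(23, -48)

Consecutive displacements (-1, +2), (+2, -4), (-4, +8), (+8, -16) scale by a factor of -2 each step.
step 5: (7, -16) + (-16, +32) → (-9, 16)
step 6: (-9, 16) + (+32, -64) → (23, -48)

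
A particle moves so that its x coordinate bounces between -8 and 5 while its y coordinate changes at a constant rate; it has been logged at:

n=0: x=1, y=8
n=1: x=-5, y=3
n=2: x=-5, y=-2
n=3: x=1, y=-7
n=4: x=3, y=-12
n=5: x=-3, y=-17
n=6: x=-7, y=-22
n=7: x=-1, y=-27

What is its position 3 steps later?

The x coordinate reflects between -8 and 5, moving 6 per step.
  step 8: -1 → 5
  step 9: 5 → -1
  step 10: -1 → -7
The y coordinate changes by -5 each step: at step 10 it is -42.

x=-7, y=-42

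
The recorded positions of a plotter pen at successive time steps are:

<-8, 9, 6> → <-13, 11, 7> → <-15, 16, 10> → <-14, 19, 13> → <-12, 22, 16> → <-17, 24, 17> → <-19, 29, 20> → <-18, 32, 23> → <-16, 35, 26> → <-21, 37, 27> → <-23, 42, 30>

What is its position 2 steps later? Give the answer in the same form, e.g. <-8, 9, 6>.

<-20, 48, 36>

Step-to-step displacements: <-5, +2, +1>, <-2, +5, +3>, <+1, +3, +3>, <+2, +3, +3>, <-5, +2, +1>, <-2, +5, +3>, <+1, +3, +3>, <+2, +3, +3>, <-5, +2, +1>, <-2, +5, +3> — a repeating cycle of length 4.
step 11: apply <+1, +3, +3> → <-22, 45, 33>
step 12: apply <+2, +3, +3> → <-20, 48, 36>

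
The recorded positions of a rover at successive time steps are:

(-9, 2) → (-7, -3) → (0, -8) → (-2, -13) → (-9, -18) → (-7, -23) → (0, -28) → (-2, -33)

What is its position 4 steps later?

The first coordinate repeats the cycle [-9, -7, 0, -2] with period 4; step 11 mod 4 = 3, giving -2.
The second coordinate changes by -5 each step, so at step 11 it is 2 + 11·(-5) = -53.

(-2, -53)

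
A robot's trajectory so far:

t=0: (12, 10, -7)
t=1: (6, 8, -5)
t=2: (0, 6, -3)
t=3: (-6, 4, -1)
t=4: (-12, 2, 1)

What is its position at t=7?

Each step adds (-6, -2, +2) to the position.
step 5: (-12, 2, 1) + (-6, -2, +2) → (-18, 0, 3)
step 6: (-18, 0, 3) + (-6, -2, +2) → (-24, -2, 5)
step 7: (-24, -2, 5) + (-6, -2, +2) → (-30, -4, 7)

(-30, -4, 7)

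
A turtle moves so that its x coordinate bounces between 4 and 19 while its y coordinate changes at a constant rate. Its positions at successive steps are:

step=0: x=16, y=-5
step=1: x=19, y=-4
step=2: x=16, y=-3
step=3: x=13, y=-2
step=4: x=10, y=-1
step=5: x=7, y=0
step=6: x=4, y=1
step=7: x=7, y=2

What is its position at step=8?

x=10, y=3

The x coordinate reflects between 4 and 19, moving 3 per step.
  step 8: 7 → 10
The y coordinate changes by +1 each step: at step 8 it is 3.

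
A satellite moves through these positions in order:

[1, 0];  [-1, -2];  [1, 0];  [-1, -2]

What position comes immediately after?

The jumps are [-2, -2], [+2, +2], [-2, -2] — a geometric progression with ratio -1.
step 4: [-1, -2] + [+2, +2] → [1, 0]

[1, 0]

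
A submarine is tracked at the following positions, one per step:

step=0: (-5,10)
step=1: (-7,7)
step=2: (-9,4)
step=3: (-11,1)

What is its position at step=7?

(-19,-11)

The position changes by (-2,-3) every step.
step 4: (-11,1) + (-2,-3) → (-13,-2)
step 5: (-13,-2) + (-2,-3) → (-15,-5)
step 6: (-15,-5) + (-2,-3) → (-17,-8)
step 7: (-17,-8) + (-2,-3) → (-19,-11)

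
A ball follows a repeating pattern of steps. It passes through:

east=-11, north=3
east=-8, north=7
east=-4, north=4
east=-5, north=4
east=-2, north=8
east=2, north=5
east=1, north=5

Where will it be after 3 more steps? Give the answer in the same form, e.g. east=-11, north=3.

Step-to-step displacements: (+3, +4), (+4, -3), (-1, +0), (+3, +4), (+4, -3), (-1, +0) — a repeating cycle of length 3.
step 7: apply (+3, +4) → east=4, north=9
step 8: apply (+4, -3) → east=8, north=6
step 9: apply (-1, +0) → east=7, north=6

east=7, north=6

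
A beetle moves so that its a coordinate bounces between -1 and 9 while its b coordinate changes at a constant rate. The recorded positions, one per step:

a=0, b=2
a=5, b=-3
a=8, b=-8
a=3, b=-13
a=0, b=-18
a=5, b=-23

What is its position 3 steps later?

a=0, b=-38

The a coordinate travels 5 per step and bounces off the walls at -1 and 9.
  step 6: 5 → 8
  step 7: 8 → 3
  step 8: 3 → 0
The b coordinate changes by -5 each step: at step 8 it is -38.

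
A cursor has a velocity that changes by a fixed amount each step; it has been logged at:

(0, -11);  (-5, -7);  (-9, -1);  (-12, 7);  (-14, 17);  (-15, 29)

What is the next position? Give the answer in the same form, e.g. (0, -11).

(-15, 43)

First differences are (-5, +4), (-4, +6), (-3, +8), (-2, +10), (-1, +12); their common second difference is (+1, +2) (constant acceleration).
step 6: (-15, 29) + (+0, +14) → (-15, 43)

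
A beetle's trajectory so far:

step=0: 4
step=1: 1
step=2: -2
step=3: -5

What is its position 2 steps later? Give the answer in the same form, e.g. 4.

-11

The position changes by -3 every step.
step 4: -5 − 3 → -8
step 5: -8 − 3 → -11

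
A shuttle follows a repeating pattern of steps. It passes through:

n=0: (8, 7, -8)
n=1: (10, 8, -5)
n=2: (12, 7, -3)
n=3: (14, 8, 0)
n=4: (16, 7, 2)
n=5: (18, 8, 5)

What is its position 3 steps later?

Differencing gives (+2, +1, +3), (+2, -1, +2), (+2, +1, +3), (+2, -1, +2), (+2, +1, +3). This is the pattern (+2, +1, +3), (+2, -1, +2) repeated.
step 6: apply (+2, -1, +2) → (20, 7, 7)
step 7: apply (+2, +1, +3) → (22, 8, 10)
step 8: apply (+2, -1, +2) → (24, 7, 12)

(24, 7, 12)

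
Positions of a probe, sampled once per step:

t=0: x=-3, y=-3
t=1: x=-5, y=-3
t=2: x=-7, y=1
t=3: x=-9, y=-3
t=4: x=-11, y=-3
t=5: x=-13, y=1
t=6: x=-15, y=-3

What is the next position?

X: linear, -2 per step → -17 at step 7.
Y: cycles through -3, -3, 1 every 3 steps. Step 7 lands at position 1 of the cycle → -3.

x=-17, y=-3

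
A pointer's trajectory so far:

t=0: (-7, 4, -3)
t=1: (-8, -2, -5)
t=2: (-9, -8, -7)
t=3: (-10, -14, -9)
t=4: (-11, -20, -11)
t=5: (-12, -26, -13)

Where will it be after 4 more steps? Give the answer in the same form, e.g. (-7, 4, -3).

(-16, -50, -21)

Each step adds (-1, -6, -2) to the position.
step 6: (-12, -26, -13) + (-1, -6, -2) → (-13, -32, -15)
step 7: (-13, -32, -15) + (-1, -6, -2) → (-14, -38, -17)
step 8: (-14, -38, -17) + (-1, -6, -2) → (-15, -44, -19)
step 9: (-15, -44, -19) + (-1, -6, -2) → (-16, -50, -21)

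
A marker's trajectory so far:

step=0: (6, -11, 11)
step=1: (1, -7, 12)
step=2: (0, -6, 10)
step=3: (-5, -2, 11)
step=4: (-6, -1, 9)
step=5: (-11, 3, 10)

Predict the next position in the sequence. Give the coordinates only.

Step-to-step displacements: (-5, +4, +1), (-1, +1, -2), (-5, +4, +1), (-1, +1, -2), (-5, +4, +1) — a repeating cycle of length 2.
step 6: apply (-1, +1, -2) → (-12, 4, 8)

(-12, 4, 8)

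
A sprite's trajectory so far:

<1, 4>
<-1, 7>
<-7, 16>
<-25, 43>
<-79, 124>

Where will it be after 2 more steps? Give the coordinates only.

<-727, 1096>

Consecutive displacements <-2, +3>, <-6, +9>, <-18, +27>, <-54, +81> scale by a factor of 3 each step.
step 5: <-79, 124> + <-162, +243> → <-241, 367>
step 6: <-241, 367> + <-486, +729> → <-727, 1096>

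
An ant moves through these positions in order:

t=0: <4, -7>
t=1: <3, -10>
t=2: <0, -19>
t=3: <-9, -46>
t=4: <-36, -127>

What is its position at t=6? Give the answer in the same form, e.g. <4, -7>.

<-360, -1099>

The jumps are <-1, -3>, <-3, -9>, <-9, -27>, <-27, -81> — a geometric progression with ratio 3.
step 5: <-36, -127> + <-81, -243> → <-117, -370>
step 6: <-117, -370> + <-243, -729> → <-360, -1099>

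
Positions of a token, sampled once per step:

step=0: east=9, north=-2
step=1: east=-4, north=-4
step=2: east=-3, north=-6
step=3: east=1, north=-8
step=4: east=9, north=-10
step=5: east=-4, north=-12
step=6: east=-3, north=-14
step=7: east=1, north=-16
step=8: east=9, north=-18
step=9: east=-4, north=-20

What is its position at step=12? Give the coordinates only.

East: cycles through 9, -4, -3, 1 every 4 steps. Step 12 lands at position 0 of the cycle → 9.
North: linear, -2 per step → -26 at step 12.

east=9, north=-26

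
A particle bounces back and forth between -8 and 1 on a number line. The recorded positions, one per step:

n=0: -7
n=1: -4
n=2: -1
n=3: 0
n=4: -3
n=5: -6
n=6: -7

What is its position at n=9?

The value reflects between -8 and 1, moving 3 per step.
  step 7: -7 → -4
  step 8: -4 → -1
  step 9: -1 → 0

0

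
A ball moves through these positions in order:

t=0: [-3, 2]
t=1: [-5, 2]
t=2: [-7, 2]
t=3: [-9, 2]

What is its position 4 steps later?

Constant displacement of [-2, +0] per step.
step 4: [-9, 2] + [-2, +0] → [-11, 2]
step 5: [-11, 2] + [-2, +0] → [-13, 2]
step 6: [-13, 2] + [-2, +0] → [-15, 2]
step 7: [-15, 2] + [-2, +0] → [-17, 2]

[-17, 2]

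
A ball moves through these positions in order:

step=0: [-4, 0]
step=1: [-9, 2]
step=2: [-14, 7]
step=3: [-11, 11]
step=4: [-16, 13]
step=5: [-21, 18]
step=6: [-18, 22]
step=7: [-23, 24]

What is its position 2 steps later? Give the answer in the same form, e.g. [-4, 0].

[-25, 33]

Differencing gives [-5, +2], [-5, +5], [+3, +4], [-5, +2], [-5, +5], [+3, +4], [-5, +2]. This is the pattern [-5, +2], [-5, +5], [+3, +4] repeated.
step 8: apply [-5, +5] → [-28, 29]
step 9: apply [+3, +4] → [-25, 33]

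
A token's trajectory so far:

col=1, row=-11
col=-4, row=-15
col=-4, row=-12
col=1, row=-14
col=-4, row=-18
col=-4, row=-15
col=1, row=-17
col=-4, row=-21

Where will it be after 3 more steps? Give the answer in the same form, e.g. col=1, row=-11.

col=-4, row=-24

The moves between consecutive positions are (-5, -4), (+0, +3), (+5, -2), (-5, -4), (+0, +3), (+5, -2), (-5, -4); they repeat the 3-cycle [(-5, -4), (+0, +3), (+5, -2)].
step 8: apply (+0, +3) → col=-4, row=-18
step 9: apply (+5, -2) → col=1, row=-20
step 10: apply (-5, -4) → col=-4, row=-24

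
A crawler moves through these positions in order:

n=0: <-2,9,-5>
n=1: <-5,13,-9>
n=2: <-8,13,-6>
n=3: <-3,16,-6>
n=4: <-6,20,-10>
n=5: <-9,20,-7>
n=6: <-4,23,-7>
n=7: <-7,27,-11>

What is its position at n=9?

The moves between consecutive positions are <-3,+4,-4>, <-3,+0,+3>, <+5,+3,+0>, <-3,+4,-4>, <-3,+0,+3>, <+5,+3,+0>, <-3,+4,-4>; they repeat the 3-cycle [<-3,+4,-4>, <-3,+0,+3>, <+5,+3,+0>].
step 8: apply <-3,+0,+3> → <-10,27,-8>
step 9: apply <+5,+3,+0> → <-5,30,-8>

<-5,30,-8>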